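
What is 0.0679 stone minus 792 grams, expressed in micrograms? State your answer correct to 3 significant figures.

-3.61e+8 micrograms

0.0679 st = 4.31185e+8 μg and 792 g = 7.92000e+8 μg.
4.31185e+8 − 7.92000e+8 ≈ -3.61e+8 μg.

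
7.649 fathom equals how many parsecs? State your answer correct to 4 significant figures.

1 fathom = 5.92674e-17 pc.
Thus 7.649 × 5.92674e-17 ≈ 4.533e-16 pc.

4.533e-16 pc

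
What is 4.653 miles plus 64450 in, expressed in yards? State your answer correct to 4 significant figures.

9980 yards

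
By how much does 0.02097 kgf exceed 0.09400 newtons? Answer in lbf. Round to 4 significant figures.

0.02097 kgf = 0.0462309 lbf and 0.09400 N = 0.0211320 lbf.
0.0462309 − 0.0211320 ≈ 0.02510 lbf.

0.02510 lbf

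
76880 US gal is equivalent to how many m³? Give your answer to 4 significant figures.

291.0 m³

1 US gallon = 0.00378541 m³.
Then 76880 × 0.00378541 ≈ 291.0 m³.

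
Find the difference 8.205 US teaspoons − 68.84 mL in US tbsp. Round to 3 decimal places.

8.205 US tsp = 2.73500 US tbsp and 68.84 mL = 4.65551 US tbsp.
2.73500 − 4.65551 ≈ -1.921 US tbsp.

-1.921 US tbsp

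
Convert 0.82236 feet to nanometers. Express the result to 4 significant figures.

1 foot = 3.04800 × 10^8 nm.
0.82236 × 3.04800 × 10^8 ≈ 2.507 × 10^8 nm.

2.507 × 10^8 nm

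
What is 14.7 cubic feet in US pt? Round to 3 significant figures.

880 US pints

1 cubic foot = 59.8442 US pints.
Then 14.7 × 59.8442 ≈ 880 US pt.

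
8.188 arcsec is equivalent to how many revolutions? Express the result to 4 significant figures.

6.318 × 10^-6 revolutions

1 arcsec = 7.71605 × 10^-7 rev.
So 8.188 × 7.71605 × 10^-7 ≈ 6.318 × 10^-6 rev.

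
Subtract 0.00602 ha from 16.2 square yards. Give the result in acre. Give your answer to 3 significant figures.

16.2 yd² = 0.00334711 acre and 0.00602 ha = 0.0148757 acre.
0.00334711 − 0.0148757 ≈ -0.0115 acre.

-0.0115 acres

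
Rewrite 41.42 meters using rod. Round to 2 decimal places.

1 m = 0.198839 rod.
Then 41.42 × 0.198839 ≈ 8.24 rod.

8.24 rods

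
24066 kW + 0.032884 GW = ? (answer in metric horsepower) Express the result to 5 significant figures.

77430 PS

24066 kW = 32720.65 PS and 0.032884 GW = 44709.80 PS.
32720.65 + 44709.80 ≈ 77430 PS.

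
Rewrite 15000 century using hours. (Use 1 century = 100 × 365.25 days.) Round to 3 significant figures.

1.31 × 10^10 h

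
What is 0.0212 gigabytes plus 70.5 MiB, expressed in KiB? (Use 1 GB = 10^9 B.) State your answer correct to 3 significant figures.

0.0212 GB = 20703.1 KiB and 70.5 MiB = 72192.0 KiB.
20703.1 + 72192.0 ≈ 92900 KiB.

92900 KiB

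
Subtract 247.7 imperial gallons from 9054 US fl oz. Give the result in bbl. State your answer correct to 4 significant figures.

9054 US fl oz = 1.68415 bbl and 247.7 imp gal = 7.08275 bbl.
1.68415 − 7.08275 ≈ -5.399 bbl.

-5.399 bbl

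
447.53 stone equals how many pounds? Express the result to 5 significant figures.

1 st = 14.0000 lb.
Thus 447.53 × 14.0000 ≈ 6265.4 lb.

6265.4 lb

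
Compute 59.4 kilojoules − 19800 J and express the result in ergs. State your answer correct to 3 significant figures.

3.96e+11 ergs

59.4 kJ = 5.94000e+11 erg and 19800 J = 1.98000e+11 erg.
5.94000e+11 − 1.98000e+11 ≈ 3.96e+11 erg.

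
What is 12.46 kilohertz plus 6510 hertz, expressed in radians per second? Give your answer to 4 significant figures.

12.46 kHz = 78288.5 rad/s and 6510 Hz = 40903.5 rad/s.
78288.5 + 40903.5 ≈ 119200 rad/s.

119200 rad/s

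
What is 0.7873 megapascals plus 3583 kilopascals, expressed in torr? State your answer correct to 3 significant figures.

0.7873 MPa = 5905.24 torr and 3583 kPa = 26874.7 torr.
5905.24 + 26874.7 ≈ 32800 torr.

32800 torr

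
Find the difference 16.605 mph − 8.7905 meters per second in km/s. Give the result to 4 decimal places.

-0.0014 kilometers per second

16.605 mph = 0.00742310 km/s and 8.7905 m/s = 0.00879050 km/s.
0.00742310 − 0.00879050 ≈ -0.0014 km/s.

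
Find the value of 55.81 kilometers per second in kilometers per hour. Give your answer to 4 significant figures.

200900 km/h

1 kilometer per second = 3600.00 km/h.
So 55.81 × 3600.00 ≈ 200900 km/h.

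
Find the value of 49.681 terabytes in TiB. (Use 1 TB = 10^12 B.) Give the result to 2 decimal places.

1 TB = 0.909495 TiB.
Thus 49.681 × 0.909495 ≈ 45.18 TiB.

45.18 tebibytes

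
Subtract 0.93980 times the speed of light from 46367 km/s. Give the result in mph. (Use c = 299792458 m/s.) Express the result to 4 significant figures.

-5.265e+8 miles per hour

46367 km/s = 1.03720e+8 mph and 0.93980 c = 6.30246e+8 mph.
1.03720e+8 − 6.30246e+8 ≈ -5.265e+8 mph.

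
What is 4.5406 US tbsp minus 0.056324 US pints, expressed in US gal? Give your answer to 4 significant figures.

0.01070 US gallons

4.5406 US tbsp = 0.0177367 US gal and 0.056324 US pt = 0.00704050 US gal.
0.0177367 − 0.00704050 ≈ 0.01070 US gal.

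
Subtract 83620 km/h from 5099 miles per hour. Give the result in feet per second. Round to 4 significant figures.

5099 mph = 7478.53 ft/s and 83620 km/h = 76206.6 ft/s.
7478.53 − 76206.6 ≈ -68730 ft/s.

-68730 ft/s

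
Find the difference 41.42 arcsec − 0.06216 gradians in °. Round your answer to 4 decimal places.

-0.0444 degrees

41.42 arcsec = 0.0115056 ° and 0.06216 grad = 0.0559440 °.
0.0115056 − 0.0559440 ≈ -0.0444 °.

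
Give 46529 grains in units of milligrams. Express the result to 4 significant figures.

1 grain = 64.7989 mg.
Thus 46529 × 64.7989 ≈ 3.015e+6 mg.

3.015e+6 mg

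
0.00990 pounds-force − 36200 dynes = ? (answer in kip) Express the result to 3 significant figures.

0.00990 lbf = 9.90000e-6 kip and 36200 dyn = 8.13808e-5 kip.
9.90000e-6 − 8.13808e-5 ≈ -7.15e-5 kip.

-7.15e-5 kips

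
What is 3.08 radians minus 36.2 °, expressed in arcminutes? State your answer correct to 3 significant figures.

8420 arcminutes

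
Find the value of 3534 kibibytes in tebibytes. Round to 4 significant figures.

1 KiB = 9.31323e-10 TiB.
3534 × 9.31323e-10 ≈ 3.291e-6 TiB.

3.291e-6 tebibytes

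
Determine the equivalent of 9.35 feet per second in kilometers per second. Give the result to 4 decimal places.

0.0028 km/s

1 foot per second = 0.000304800 km/s.
Then 9.35 × 0.000304800 ≈ 0.0028 km/s.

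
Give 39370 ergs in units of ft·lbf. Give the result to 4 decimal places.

0.0029 ft·lbf

1 erg = 7.37562 × 10^-8 ft·lbf.
So 39370 × 7.37562 × 10^-8 ≈ 0.0029 ft·lbf.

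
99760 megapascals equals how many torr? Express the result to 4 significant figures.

7.483 × 10^8 torr

1 megapascal = 7500.62 torr.
So 99760 × 7500.62 ≈ 7.483 × 10^8 torr.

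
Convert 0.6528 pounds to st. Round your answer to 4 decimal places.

0.0466 st

1 pound = 0.0714286 stone.
So 0.6528 × 0.0714286 ≈ 0.0466 st.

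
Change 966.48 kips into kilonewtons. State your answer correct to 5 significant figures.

1 kip = 4.44822 kilonewtons.
966.48 × 4.44822 ≈ 4299.1 kN.

4299.1 kilonewtons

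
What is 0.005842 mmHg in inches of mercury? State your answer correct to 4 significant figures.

1 millimeter of mercury = 0.0393701 inHg.
Then 0.005842 × 0.0393701 ≈ 0.0002300 inHg.

0.0002300 inches of mercury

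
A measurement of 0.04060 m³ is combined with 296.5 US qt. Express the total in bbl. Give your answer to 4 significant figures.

0.04060 m³ = 0.255366 bbl and 296.5 US qt = 1.76488 bbl.
0.255366 + 1.76488 ≈ 2.020 bbl.

2.020 oil barrels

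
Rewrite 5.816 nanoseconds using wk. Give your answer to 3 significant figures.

9.62e-15 weeks

1 nanosecond = 1.65344e-15 wk.
Thus 5.816 × 1.65344e-15 ≈ 9.62e-15 wk.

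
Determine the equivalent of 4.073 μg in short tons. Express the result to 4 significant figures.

4.490e-12 short ton

1 μg = 1.10231e-12 short ton.
4.073 × 1.10231e-12 ≈ 4.490e-12 short ton.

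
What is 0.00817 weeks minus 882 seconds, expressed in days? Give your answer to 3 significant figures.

0.00817 wk = 0.0571900 d and 882 s = 0.0102083 d.
0.0571900 − 0.0102083 ≈ 0.0470 d.

0.0470 d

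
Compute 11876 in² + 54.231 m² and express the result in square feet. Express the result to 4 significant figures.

666.2 ft²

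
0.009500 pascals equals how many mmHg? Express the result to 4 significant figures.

7.126 × 10^-5 mmHg

1 Pa = 0.00750062 mmHg.
So 0.009500 × 0.00750062 ≈ 7.126 × 10^-5 mmHg.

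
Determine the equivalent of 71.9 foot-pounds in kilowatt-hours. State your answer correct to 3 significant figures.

2.71 × 10^-5 kWh

1 foot-pound = 3.76616 × 10^-7 kWh.
Then 71.9 × 3.76616 × 10^-7 ≈ 2.71 × 10^-5 kWh.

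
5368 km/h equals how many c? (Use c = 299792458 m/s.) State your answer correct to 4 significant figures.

1 km/h = 9.26567 × 10^-10 c.
5368 × 9.26567 × 10^-10 ≈ 4.974 × 10^-6 c.

4.974 × 10^-6 times the speed of light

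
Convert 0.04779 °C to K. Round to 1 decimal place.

K = °C + 273.15.
Applying the formula gives 273.2 K.

273.2 K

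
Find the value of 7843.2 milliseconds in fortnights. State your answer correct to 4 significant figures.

1 ms = 8.26720e-10 fortnights.
Thus 7843.2 × 8.26720e-10 ≈ 6.484e-6 fortnight.

6.484e-6 fortnight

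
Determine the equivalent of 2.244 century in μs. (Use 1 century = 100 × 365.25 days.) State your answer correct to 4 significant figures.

7.082e+15 μs

1 century = 3.15576e+15 μs.
So 2.244 × 3.15576e+15 ≈ 7.082e+15 μs.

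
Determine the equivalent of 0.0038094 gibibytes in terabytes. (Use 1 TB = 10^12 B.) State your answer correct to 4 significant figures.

4.090e-6 terabytes

1 GiB = 0.00107374 terabytes.
So 0.0038094 × 0.00107374 ≈ 4.090e-6 TB.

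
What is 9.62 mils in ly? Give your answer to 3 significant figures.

1 mil = 2.68478e-21 light-years.
9.62 × 2.68478e-21 ≈ 2.58e-20 ly.

2.58e-20 ly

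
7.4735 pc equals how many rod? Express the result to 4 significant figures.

4.585e+16 rod

1 pc = 6.13552e+15 rod.
Thus 7.4735 × 6.13552e+15 ≈ 4.585e+16 rod.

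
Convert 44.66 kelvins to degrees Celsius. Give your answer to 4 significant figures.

-228.5 degrees Celsius

K = °C + 273.15.
Applying the formula gives -228.5 °C.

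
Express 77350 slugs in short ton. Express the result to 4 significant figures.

1244 short ton

1 slug = 0.0160870 short ton.
Then 77350 × 0.0160870 ≈ 1244 short ton.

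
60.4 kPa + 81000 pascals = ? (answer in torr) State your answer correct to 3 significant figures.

1060 torr

60.4 kPa = 453.037 torr and 81000 Pa = 607.550 torr.
453.037 + 607.550 ≈ 1060 torr.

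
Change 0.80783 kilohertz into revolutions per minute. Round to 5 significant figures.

48470 rpm

1 kHz = 60000.0 rpm.
0.80783 × 60000.0 ≈ 48470 rpm.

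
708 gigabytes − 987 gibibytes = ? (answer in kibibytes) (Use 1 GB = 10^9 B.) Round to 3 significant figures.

708 GB = 6.91406 × 10^8 KiB and 987 GiB = 1.03494 × 10^9 KiB.
6.91406 × 10^8 − 1.03494 × 10^9 ≈ -3.44 × 10^8 KiB.

-3.44 × 10^8 kibibytes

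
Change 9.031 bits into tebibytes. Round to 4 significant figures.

1 bit = 1.13687 × 10^-13 TiB.
Then 9.031 × 1.13687 × 10^-13 ≈ 1.027 × 10^-12 TiB.

1.027 × 10^-12 TiB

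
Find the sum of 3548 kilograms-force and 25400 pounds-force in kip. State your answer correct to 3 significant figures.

33.2 kips

3548 kgf = 7.82200 kip and 25400 lbf = 25.4000 kip.
7.82200 + 25.4000 ≈ 33.2 kip.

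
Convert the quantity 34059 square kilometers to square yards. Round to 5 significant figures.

4.0734 × 10^10 square yards

1 square kilometer = 1.19599 × 10^6 yd².
So 34059 × 1.19599 × 10^6 ≈ 4.0734 × 10^10 yd².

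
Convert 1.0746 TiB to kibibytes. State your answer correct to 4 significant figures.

1 TiB = 1.07374 × 10^9 kibibytes.
Then 1.0746 × 1.07374 × 10^9 ≈ 1.154 × 10^9 KiB.

1.154 × 10^9 KiB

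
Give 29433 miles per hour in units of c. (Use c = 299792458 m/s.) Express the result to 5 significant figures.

4.3889e-5 c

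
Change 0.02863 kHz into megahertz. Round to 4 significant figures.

2.863 × 10^-5 megahertz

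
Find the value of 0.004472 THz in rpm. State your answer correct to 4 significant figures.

2.683e+11 revolutions per minute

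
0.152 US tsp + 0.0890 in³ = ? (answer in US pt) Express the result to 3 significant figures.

0.152 US tsp = 0.00158333 US pt and 0.0890 in³ = 0.00308225 US pt.
0.00158333 + 0.00308225 ≈ 0.00467 US pt.

0.00467 US pt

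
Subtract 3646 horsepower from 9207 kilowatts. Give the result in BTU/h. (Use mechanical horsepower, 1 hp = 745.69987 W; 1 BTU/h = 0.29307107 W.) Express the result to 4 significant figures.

9207 kW = 3.14156e+7 BTU/h and 3646 hp = 9.27700e+6 BTU/h.
3.14156e+7 − 9.27700e+6 ≈ 2.214e+7 BTU/h.

2.214e+7 BTU per hour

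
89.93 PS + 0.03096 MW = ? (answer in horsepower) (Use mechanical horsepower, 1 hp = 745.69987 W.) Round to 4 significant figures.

130.2 hp

89.93 PS = 88.6998 hp and 0.03096 MW = 41.5180 hp.
88.6998 + 41.5180 ≈ 130.2 hp.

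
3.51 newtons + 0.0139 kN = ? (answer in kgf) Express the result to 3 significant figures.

1.78 kgf

3.51 N = 0.357920 kgf and 0.0139 kN = 1.41741 kgf.
0.357920 + 1.41741 ≈ 1.78 kgf.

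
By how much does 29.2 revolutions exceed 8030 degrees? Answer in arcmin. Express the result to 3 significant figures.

29.2 rev = 630720 arcmin and 8030 ° = 481800 arcmin.
630720 − 481800 ≈ 149000 arcmin.

149000 arcmin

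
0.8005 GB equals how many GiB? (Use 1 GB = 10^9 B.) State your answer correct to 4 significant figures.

1 GB = 0.931323 GiB.
Then 0.8005 × 0.931323 ≈ 0.7455 GiB.

0.7455 GiB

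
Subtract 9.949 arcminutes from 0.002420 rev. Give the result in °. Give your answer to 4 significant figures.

0.002420 rev = 0.871200 ° and 9.949 arcmin = 0.165817 °.
0.871200 − 0.165817 ≈ 0.7054 °.

0.7054 degrees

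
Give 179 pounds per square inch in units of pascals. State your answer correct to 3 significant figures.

1 psi = 6894.76 Pa.
Then 179 × 6894.76 ≈ 1.23 × 10^6 Pa.

1.23 × 10^6 pascals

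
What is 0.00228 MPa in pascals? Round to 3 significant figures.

2280 Pa

1 megapascal = 1.00000 × 10^6 Pa.
So 0.00228 × 1.00000 × 10^6 ≈ 2280 Pa.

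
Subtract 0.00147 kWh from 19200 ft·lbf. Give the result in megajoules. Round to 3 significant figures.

0.0207 megajoules

19200 ft·lbf = 0.0260317 MJ and 0.00147 kWh = 0.00529200 MJ.
0.0260317 − 0.00529200 ≈ 0.0207 MJ.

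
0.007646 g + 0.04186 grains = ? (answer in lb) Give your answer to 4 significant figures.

2.284e-5 lb

0.007646 g = 1.68565e-5 lb and 0.04186 gr = 5.98000e-6 lb.
1.68565e-5 + 5.98000e-6 ≈ 2.284e-5 lb.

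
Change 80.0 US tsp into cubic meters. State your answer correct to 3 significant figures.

1 US teaspoon = 4.92892 × 10^-6 m³.
So 80.0 × 4.92892 × 10^-6 ≈ 0.000394 m³.

0.000394 m³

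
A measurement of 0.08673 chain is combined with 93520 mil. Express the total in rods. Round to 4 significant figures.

0.8192 rod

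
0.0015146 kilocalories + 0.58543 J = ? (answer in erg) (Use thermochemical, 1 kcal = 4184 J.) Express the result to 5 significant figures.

0.0015146 kcal = 6.33709e+7 erg and 0.58543 J = 5.85430e+6 erg.
6.33709e+7 + 5.85430e+6 ≈ 6.9225e+7 erg.

6.9225e+7 erg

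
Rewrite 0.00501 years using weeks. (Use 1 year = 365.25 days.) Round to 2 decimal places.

0.26 wk

1 yr = 52.1786 wk.
Then 0.00501 × 52.1786 ≈ 0.26 wk.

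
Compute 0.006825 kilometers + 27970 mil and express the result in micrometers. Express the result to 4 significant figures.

7.535 × 10^6 μm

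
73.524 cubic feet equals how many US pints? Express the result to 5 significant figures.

1 cubic foot = 59.8442 US pt.
Thus 73.524 × 59.8442 ≈ 4400.0 US pt.

4400.0 US pt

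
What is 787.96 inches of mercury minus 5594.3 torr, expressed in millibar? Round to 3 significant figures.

19200 mbar

787.96 inHg = 26683.4 mbar and 5594.3 torr = 7458.45 mbar.
26683.4 − 7458.45 ≈ 19200 mbar.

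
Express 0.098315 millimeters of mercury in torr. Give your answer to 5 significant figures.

1 mmHg = 1.00000 torr.
0.098315 × 1.00000 ≈ 0.098315 torr.

0.098315 torr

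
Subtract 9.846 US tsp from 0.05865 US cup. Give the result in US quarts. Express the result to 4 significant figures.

0.05865 US cup = 0.01466250 US qt and 9.846 US tsp = 0.05128125 US qt.
0.01466250 − 0.05128125 ≈ -0.03662 US qt.

-0.03662 US qt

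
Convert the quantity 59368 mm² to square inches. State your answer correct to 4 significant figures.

92.02 in²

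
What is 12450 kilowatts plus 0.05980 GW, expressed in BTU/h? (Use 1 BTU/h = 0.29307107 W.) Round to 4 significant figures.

2.465 × 10^8 BTU/h

12450 kW = 4.24812 × 10^7 BTU/h and 0.05980 GW = 2.04046 × 10^8 BTU/h.
4.24812 × 10^7 + 2.04046 × 10^8 ≈ 2.465 × 10^8 BTU/h.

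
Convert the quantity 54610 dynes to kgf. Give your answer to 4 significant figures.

0.05569 kgf

1 dyne = 1.01972e-6 kilograms-force.
Thus 54610 × 1.01972e-6 ≈ 0.05569 kgf.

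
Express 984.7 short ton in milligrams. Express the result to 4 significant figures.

8.933e+11 milligrams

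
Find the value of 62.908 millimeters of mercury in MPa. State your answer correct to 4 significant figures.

1 mmHg = 0.000133322 megapascals.
Thus 62.908 × 0.000133322 ≈ 0.008387 MPa.

0.008387 MPa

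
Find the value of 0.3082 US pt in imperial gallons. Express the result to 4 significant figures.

1 US pint = 0.104084 imp gal.
Thus 0.3082 × 0.104084 ≈ 0.03208 imp gal.

0.03208 imperial gallons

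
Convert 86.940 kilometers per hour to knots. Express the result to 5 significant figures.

1 kilometer per hour = 0.539957 knots.
86.940 × 0.539957 ≈ 46.944 kn.

46.944 kn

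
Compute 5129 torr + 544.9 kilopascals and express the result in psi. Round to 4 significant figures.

5129 torr = 99.1783 psi and 544.9 kPa = 79.0311 psi.
99.1783 + 79.0311 ≈ 178.2 psi.

178.2 pounds per square inch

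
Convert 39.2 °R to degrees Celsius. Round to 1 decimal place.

°R = (°C + 273.15) × 9/5.
Applying the formula gives -251.4 °C.

-251.4 °C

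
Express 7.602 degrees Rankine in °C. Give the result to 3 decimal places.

-268.927 °C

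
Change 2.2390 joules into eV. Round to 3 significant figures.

1.40e+19 eV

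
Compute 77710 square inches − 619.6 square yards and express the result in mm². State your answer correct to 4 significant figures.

-4.679e+8 mm²

77710 in² = 5.01354e+7 mm² and 619.6 yd² = 5.18065e+8 mm².
5.01354e+7 − 5.18065e+8 ≈ -4.679e+8 mm².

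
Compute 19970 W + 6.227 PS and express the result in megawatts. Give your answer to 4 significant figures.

0.02455 MW

19970 W = 0.0199700 MW and 6.227 PS = 0.00457995 MW.
0.0199700 + 0.00457995 ≈ 0.02455 MW.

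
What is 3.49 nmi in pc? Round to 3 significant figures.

1 nmi = 6.00192e-14 pc.
Then 3.49 × 6.00192e-14 ≈ 2.09e-13 pc.

2.09e-13 pc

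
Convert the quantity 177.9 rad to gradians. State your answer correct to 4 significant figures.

1 radian = 63.6620 gradians.
So 177.9 × 63.6620 ≈ 11330 grad.

11330 grad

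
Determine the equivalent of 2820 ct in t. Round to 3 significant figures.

0.000564 metric tons

1 carat = 2.00000 × 10^-7 metric tons.
Thus 2820 × 2.00000 × 10^-7 ≈ 0.000564 t.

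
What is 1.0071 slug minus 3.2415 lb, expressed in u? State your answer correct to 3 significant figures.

7.97e+27 u

1.0071 slug = 8.85105e+27 u and 3.2415 lb = 8.85447e+26 u.
8.85105e+27 − 8.85447e+26 ≈ 7.97e+27 u.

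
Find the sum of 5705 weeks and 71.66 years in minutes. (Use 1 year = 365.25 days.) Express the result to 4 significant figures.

5705 wk = 5.75064e+7 min and 71.66 yr = 3.76903e+7 min.
5.75064e+7 + 3.76903e+7 ≈ 9.520e+7 min.

9.520e+7 min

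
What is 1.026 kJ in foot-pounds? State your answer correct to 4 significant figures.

756.7 foot-pounds

1 kilojoule = 737.562 foot-pounds.
Then 1.026 × 737.562 ≈ 756.7 ft·lbf.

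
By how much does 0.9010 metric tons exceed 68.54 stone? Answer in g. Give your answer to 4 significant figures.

0.9010 t = 901000 g and 68.54 st = 435249 g.
901000 − 435249 ≈ 465800 g.

465800 grams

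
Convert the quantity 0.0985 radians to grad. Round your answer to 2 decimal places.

1 rad = 63.6620 gradians.
Thus 0.0985 × 63.6620 ≈ 6.27 grad.

6.27 grad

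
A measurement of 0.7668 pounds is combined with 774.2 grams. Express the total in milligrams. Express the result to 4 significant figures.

0.7668 lb = 347815 mg and 774.2 g = 774200 mg.
347815 + 774200 ≈ 1.122 × 10^6 mg.

1.122 × 10^6 milligrams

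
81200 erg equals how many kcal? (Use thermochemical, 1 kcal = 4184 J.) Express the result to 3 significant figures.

1.94 × 10^-6 kcal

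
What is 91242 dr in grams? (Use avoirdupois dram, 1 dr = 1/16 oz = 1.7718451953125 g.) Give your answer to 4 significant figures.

1 dram = 1.77185 grams.
So 91242 × 1.77185 ≈ 161700 g.

161700 grams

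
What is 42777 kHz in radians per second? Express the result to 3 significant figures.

2.69 × 10^8 radians per second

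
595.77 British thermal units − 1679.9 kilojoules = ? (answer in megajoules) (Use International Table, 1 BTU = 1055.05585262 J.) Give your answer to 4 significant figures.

595.77 BTU = 0.628571 MJ and 1679.9 kJ = 1.67990 MJ.
0.628571 − 1.67990 ≈ -1.051 MJ.

-1.051 megajoules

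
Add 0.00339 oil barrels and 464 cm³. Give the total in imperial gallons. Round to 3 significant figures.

0.00339 bbl = 0.118556 imp gal and 464 cm³ = 0.102066 imp gal.
0.118556 + 0.102066 ≈ 0.221 imp gal.

0.221 imp gal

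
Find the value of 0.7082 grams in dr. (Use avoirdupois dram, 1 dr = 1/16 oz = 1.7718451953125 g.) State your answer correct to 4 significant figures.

1 gram = 0.564383 drams.
So 0.7082 × 0.564383 ≈ 0.3997 dr.

0.3997 dr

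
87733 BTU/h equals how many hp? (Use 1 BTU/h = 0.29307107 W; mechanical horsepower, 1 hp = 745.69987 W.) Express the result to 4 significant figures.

34.48 hp

1 BTU per hour = 0.000393015 hp.
Then 87733 × 0.000393015 ≈ 34.48 hp.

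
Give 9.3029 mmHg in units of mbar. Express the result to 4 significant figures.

12.40 mbar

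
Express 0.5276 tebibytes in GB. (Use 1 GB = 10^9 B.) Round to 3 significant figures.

580 GB

1 TiB = 1099.51 gigabytes.
0.5276 × 1099.51 ≈ 580 GB.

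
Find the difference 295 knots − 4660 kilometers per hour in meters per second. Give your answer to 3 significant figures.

-1140 meters per second

295 kn = 151.761 m/s and 4660 km/h = 1294.44 m/s.
151.761 − 1294.44 ≈ -1140 m/s.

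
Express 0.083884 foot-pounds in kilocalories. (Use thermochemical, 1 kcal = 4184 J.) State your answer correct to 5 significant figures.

1 foot-pound = 0.000324048 kilocalories.
So 0.083884 × 0.000324048 ≈ 2.7182e-5 kcal.

2.7182e-5 kcal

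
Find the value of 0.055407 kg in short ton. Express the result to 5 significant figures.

6.1076 × 10^-5 short ton

1 kg = 0.00110231 short ton.
So 0.055407 × 0.00110231 ≈ 6.1076 × 10^-5 short ton.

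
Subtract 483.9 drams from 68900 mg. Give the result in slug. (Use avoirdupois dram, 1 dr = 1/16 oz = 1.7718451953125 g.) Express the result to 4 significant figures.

68900 mg = 0.00472115 slug and 483.9 dr = 0.0587503 slug.
0.00472115 − 0.0587503 ≈ -0.05403 slug.

-0.05403 slugs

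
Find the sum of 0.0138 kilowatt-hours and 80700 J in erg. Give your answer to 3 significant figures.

1.30e+12 erg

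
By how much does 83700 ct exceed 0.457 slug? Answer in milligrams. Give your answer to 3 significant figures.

1.01 × 10^7 mg

83700 ct = 1.67400 × 10^7 mg and 0.457 slug = 6.66941 × 10^6 mg.
1.67400 × 10^7 − 6.66941 × 10^6 ≈ 1.01 × 10^7 mg.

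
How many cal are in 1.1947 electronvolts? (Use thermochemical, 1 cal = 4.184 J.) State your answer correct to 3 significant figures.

1 electronvolt = 3.82929e-20 cal.
Then 1.1947 × 3.82929e-20 ≈ 4.57e-20 cal.

4.57e-20 cal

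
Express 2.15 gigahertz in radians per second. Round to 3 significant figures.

1 gigahertz = 6.28319 × 10^9 radians per second.
So 2.15 × 6.28319 × 10^9 ≈ 1.35 × 10^10 rad/s.

1.35 × 10^10 rad/s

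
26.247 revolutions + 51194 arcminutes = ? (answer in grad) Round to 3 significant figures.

26.247 rev = 10498.8 grad and 51194 arcmin = 948.037 grad.
10498.8 + 948.037 ≈ 11400 grad.

11400 gradians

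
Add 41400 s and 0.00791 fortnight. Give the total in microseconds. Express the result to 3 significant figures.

5.10 × 10^10 μs

41400 s = 4.14000 × 10^10 μs and 0.00791 fortnight = 9.56794 × 10^9 μs.
4.14000 × 10^10 + 9.56794 × 10^9 ≈ 5.10 × 10^10 μs.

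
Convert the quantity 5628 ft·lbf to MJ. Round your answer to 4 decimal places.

0.0076 MJ

1 ft·lbf = 1.35582e-6 MJ.
Thus 5628 × 1.35582e-6 ≈ 0.0076 MJ.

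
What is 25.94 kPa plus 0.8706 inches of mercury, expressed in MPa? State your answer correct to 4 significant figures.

0.02889 megapascals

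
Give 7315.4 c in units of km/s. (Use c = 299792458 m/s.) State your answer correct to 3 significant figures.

2.19 × 10^9 km/s

1 speed of light = 299792 km/s.
Then 7315.4 × 299792 ≈ 2.19 × 10^9 km/s.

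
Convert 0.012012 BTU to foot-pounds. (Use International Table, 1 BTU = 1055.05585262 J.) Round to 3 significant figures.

9.35 foot-pounds

1 BTU = 778.169 foot-pounds.
Thus 0.012012 × 778.169 ≈ 9.35 ft·lbf.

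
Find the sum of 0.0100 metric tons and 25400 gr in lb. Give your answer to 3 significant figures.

25.7 lb

0.0100 t = 22.0462 lb and 25400 gr = 3.62857 lb.
22.0462 + 3.62857 ≈ 25.7 lb.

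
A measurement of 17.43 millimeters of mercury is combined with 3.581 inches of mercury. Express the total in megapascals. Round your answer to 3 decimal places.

0.014 MPa

17.43 mmHg = 0.00232381 MPa and 3.581 inHg = 0.0121267 MPa.
0.00232381 + 0.0121267 ≈ 0.014 MPa.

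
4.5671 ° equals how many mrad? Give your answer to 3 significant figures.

1 ° = 17.4533 mrad.
So 4.5671 × 17.4533 ≈ 79.7 mrad.

79.7 mrad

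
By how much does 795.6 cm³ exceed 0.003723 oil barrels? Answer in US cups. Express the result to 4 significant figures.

0.8609 US cup

795.6 cm³ = 3.36280 US cup and 0.003723 bbl = 2.50186 US cup.
3.36280 − 2.50186 ≈ 0.8609 US cup.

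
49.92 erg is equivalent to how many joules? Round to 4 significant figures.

4.992 × 10^-6 joules

1 erg = 1.00000 × 10^-7 joules.
Thus 49.92 × 1.00000 × 10^-7 ≈ 4.992 × 10^-6 J.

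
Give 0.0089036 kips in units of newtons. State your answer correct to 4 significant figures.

1 kip = 4448.22 newtons.
0.0089036 × 4448.22 ≈ 39.61 N.

39.61 newtons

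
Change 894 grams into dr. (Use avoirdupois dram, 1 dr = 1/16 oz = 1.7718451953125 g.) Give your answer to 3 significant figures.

505 dr

1 gram = 0.564383 dr.
894 × 0.564383 ≈ 505 dr.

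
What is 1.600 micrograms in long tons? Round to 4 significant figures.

1.575e-12 long tons

1 μg = 9.84207e-13 long tons.
So 1.600 × 9.84207e-13 ≈ 1.575e-12 long ton.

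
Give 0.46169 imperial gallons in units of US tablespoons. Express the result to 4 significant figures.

1 imperial gallon = 307.443 US tablespoons.
Then 0.46169 × 307.443 ≈ 141.9 US tbsp.

141.9 US tbsp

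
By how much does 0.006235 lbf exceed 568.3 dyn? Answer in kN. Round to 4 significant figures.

0.006235 lbf = 2.77347 × 10^-5 kN and 568.3 dyn = 5.68300 × 10^-6 kN.
2.77347 × 10^-5 − 5.68300 × 10^-6 ≈ 2.205 × 10^-5 kN.

2.205 × 10^-5 kilonewtons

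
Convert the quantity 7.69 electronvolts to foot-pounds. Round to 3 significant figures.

9.09 × 10^-19 ft·lbf

1 eV = 1.18170 × 10^-19 ft·lbf.
7.69 × 1.18170 × 10^-19 ≈ 9.09 × 10^-19 ft·lbf.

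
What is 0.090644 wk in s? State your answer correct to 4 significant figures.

54820 seconds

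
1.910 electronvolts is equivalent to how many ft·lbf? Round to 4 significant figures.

1 electronvolt = 1.18170 × 10^-19 ft·lbf.
So 1.910 × 1.18170 × 10^-19 ≈ 2.257 × 10^-19 ft·lbf.

2.257 × 10^-19 ft·lbf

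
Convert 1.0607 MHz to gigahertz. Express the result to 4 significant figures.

0.001061 GHz

1 megahertz = 0.00100000 gigahertz.
Thus 1.0607 × 0.00100000 ≈ 0.001061 GHz.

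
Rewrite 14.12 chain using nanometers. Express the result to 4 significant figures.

1 chain = 2.01168e+10 nm.
So 14.12 × 2.01168e+10 ≈ 2.840e+11 nm.

2.840e+11 nm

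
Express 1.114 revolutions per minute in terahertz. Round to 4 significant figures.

1.857e-14 THz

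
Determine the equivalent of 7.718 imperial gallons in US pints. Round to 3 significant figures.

74.2 US pt

1 imperial gallon = 9.60760 US pints.
Then 7.718 × 9.60760 ≈ 74.2 US pt.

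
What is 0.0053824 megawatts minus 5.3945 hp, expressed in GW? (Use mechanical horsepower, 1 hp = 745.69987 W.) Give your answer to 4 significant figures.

0.0053824 MW = 5.38240 × 10^-6 GW and 5.3945 hp = 4.02268 × 10^-6 GW.
5.38240 × 10^-6 − 4.02268 × 10^-6 ≈ 1.360 × 10^-6 GW.

1.360 × 10^-6 GW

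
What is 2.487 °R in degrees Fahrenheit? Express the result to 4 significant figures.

°R = °F + 459.67.
Applying the formula gives -457.2 °F.

-457.2 °F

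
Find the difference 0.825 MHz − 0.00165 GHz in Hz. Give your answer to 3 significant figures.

-825000 hertz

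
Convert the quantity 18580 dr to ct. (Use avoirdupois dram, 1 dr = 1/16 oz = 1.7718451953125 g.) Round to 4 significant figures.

1 dr = 8.85923 carats.
Thus 18580 × 8.85923 ≈ 164600 ct.

164600 carats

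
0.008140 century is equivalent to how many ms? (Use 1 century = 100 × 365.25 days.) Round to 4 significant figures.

1 century = 3.15576e+12 ms.
0.008140 × 3.15576e+12 ≈ 2.569e+10 ms.

2.569e+10 milliseconds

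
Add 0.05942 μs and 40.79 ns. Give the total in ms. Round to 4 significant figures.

0.05942 μs = 5.94200 × 10^-5 ms and 40.79 ns = 4.07900 × 10^-5 ms.
5.94200 × 10^-5 + 4.07900 × 10^-5 ≈ 0.0001002 ms.

0.0001002 ms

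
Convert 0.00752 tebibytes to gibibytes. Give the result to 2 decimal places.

1 TiB = 1024.00 gibibytes.
Thus 0.00752 × 1024.00 ≈ 7.70 GiB.

7.70 GiB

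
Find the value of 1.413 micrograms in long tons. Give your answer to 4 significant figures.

1.391e-12 long ton

1 microgram = 9.84207e-13 long tons.
Then 1.413 × 9.84207e-13 ≈ 1.391e-12 long ton.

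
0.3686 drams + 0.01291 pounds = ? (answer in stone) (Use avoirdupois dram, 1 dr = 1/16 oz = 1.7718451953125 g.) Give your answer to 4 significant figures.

0.3686 dr = 0.000102846 st and 0.01291 lb = 0.000922143 st.
0.000102846 + 0.000922143 ≈ 0.001025 st.

0.001025 stone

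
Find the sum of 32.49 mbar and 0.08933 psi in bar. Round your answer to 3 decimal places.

32.49 mbar = 0.0324900 bar and 0.08933 psi = 0.00615909 bar.
0.0324900 + 0.00615909 ≈ 0.039 bar.

0.039 bar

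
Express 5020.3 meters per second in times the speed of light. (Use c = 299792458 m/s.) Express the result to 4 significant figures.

1 meter per second = 3.33564 × 10^-9 times the speed of light.
Then 5020.3 × 3.33564 × 10^-9 ≈ 1.675 × 10^-5 c.

1.675 × 10^-5 times the speed of light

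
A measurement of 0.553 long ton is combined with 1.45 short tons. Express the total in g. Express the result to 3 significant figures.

1.88 × 10^6 g

0.553 long ton = 561874 g and 1.45 short ton = 1.31542 × 10^6 g.
561874 + 1.31542 × 10^6 ≈ 1.88 × 10^6 g.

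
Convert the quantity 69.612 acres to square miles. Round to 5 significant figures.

1 acre = 0.00156250 square miles.
Thus 69.612 × 0.00156250 ≈ 0.10877 mi².

0.10877 square miles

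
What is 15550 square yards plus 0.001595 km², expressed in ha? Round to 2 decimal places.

1.46 ha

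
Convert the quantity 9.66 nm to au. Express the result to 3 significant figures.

6.46 × 10^-20 au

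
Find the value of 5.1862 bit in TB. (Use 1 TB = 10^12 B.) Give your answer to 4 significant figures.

1 bit = 1.25000e-13 TB.
Then 5.1862 × 1.25000e-13 ≈ 6.483e-13 TB.

6.483e-13 TB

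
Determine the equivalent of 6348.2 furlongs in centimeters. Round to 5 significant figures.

1 furlong = 20116.8 centimeters.
6348.2 × 20116.8 ≈ 1.2771 × 10^8 cm.

1.2771 × 10^8 centimeters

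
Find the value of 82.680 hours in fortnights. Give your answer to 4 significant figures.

1 hour = 0.00297619 fortnights.
Thus 82.680 × 0.00297619 ≈ 0.2461 fortnight.

0.2461 fortnight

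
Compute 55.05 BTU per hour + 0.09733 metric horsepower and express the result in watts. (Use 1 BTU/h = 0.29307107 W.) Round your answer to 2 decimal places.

87.72 watts

55.05 BTU/h = 16.1336 W and 0.09733 PS = 71.5861 W.
16.1336 + 71.5861 ≈ 87.72 W.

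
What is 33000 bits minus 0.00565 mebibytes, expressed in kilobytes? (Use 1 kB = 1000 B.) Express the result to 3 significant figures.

-1.80 kB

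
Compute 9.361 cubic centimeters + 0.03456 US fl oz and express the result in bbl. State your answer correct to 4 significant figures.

6.531e-5 oil barrels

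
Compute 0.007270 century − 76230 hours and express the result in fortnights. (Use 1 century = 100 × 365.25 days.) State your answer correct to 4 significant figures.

0.007270 century = 18.9669 fortnight and 76230 h = 226.875 fortnight.
18.9669 − 226.875 ≈ -207.9 fortnight.

-207.9 fortnight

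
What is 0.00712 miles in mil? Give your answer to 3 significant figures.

451000 mil

1 mile = 6.33600 × 10^7 mil.
So 0.00712 × 6.33600 × 10^7 ≈ 451000 mil.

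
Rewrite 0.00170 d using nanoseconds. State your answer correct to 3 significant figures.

1.47e+11 ns

1 day = 8.64000e+13 nanoseconds.
Then 0.00170 × 8.64000e+13 ≈ 1.47e+11 ns.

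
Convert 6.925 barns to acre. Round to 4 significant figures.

1 barn = 2.47105 × 10^-32 acre.
Then 6.925 × 2.47105 × 10^-32 ≈ 1.711 × 10^-31 acre.

1.711 × 10^-31 acre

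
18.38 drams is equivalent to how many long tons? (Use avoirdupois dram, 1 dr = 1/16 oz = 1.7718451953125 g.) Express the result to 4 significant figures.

3.205 × 10^-5 long ton

1 dram = 1.74386 × 10^-6 long tons.
So 18.38 × 1.74386 × 10^-6 ≈ 3.205 × 10^-5 long ton.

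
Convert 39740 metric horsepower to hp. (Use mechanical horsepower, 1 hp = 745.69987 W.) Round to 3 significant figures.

39200 hp

1 PS = 0.986320 hp.
So 39740 × 0.986320 ≈ 39200 hp.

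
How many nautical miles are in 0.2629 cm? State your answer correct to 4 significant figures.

1.420e-6 nautical miles

1 cm = 5.39957e-6 nmi.
Thus 0.2629 × 5.39957e-6 ≈ 1.420e-6 nmi.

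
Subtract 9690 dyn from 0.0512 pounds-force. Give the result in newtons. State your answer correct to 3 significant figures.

0.0512 lbf = 0.227749 N and 9690 dyn = 0.0969000 N.
0.227749 − 0.0969000 ≈ 0.131 N.

0.131 N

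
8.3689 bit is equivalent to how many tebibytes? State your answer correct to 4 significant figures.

1 bit = 1.13687e-13 TiB.
Thus 8.3689 × 1.13687e-13 ≈ 9.514e-13 TiB.

9.514e-13 TiB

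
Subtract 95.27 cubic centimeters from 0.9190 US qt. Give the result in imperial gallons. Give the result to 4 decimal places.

0.1704 imp gal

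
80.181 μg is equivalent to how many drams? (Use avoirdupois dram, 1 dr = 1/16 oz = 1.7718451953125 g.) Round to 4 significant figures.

4.525 × 10^-5 dr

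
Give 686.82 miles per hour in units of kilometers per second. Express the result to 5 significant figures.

1 mph = 0.000447040 kilometers per second.
686.82 × 0.000447040 ≈ 0.30704 km/s.

0.30704 km/s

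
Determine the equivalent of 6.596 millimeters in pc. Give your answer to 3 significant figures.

1 millimeter = 3.24078 × 10^-20 parsecs.
Thus 6.596 × 3.24078 × 10^-20 ≈ 2.14 × 10^-19 pc.

2.14 × 10^-19 parsecs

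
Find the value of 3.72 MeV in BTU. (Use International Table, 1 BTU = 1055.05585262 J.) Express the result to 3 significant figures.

1 MeV = 1.51857e-16 BTU.
So 3.72 × 1.51857e-16 ≈ 5.65e-16 BTU.

5.65e-16 BTU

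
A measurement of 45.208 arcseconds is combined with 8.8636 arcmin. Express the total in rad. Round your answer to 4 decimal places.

0.0028 rad

45.208 arcsec = 0.000219175 rad and 8.8636 arcmin = 0.00257832 rad.
0.000219175 + 0.00257832 ≈ 0.0028 rad.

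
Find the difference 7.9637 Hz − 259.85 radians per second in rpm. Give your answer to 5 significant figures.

-2003.6 rpm

7.9637 Hz = 477.822 rpm and 259.85 rad/s = 2481.38 rpm.
477.822 − 2481.38 ≈ -2003.6 rpm.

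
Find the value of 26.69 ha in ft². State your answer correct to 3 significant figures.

2.87e+6 ft²

1 hectare = 107639 ft².
26.69 × 107639 ≈ 2.87e+6 ft².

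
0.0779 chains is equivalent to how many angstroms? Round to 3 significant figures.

1 chain = 2.01168 × 10^11 angstroms.
So 0.0779 × 2.01168 × 10^11 ≈ 1.57 × 10^10 Å.

1.57 × 10^10 Å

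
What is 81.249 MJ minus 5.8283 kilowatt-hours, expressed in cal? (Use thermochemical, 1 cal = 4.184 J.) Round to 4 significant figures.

1.440 × 10^7 cal

81.249 MJ = 1.94190 × 10^7 cal and 5.8283 kWh = 5.01479 × 10^6 cal.
1.94190 × 10^7 − 5.01479 × 10^6 ≈ 1.440 × 10^7 cal.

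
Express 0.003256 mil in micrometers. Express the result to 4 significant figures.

1 mil = 25.4000 micrometers.
So 0.003256 × 25.4000 ≈ 0.08270 μm.

0.08270 micrometers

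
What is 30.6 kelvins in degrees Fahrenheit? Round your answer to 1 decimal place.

K = (°F + 459.67) × 5/9.
Applying the formula gives -404.6 °F.

-404.6 °F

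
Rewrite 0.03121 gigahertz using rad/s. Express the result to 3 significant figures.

1 gigahertz = 6.28319e+9 rad/s.
So 0.03121 × 6.28319e+9 ≈ 1.96e+8 rad/s.

1.96e+8 radians per second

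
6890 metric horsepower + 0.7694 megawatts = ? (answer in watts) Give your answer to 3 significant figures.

5.84 × 10^6 watts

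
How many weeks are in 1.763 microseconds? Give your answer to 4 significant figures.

2.915 × 10^-12 weeks

1 μs = 1.65344 × 10^-12 weeks.
Then 1.763 × 1.65344 × 10^-12 ≈ 2.915 × 10^-12 wk.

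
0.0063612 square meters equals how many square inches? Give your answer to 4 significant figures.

1 square meter = 1550.00 in².
So 0.0063612 × 1550.00 ≈ 9.860 in².

9.860 square inches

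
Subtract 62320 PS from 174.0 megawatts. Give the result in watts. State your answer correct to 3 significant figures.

1.28e+8 W

174.0 MW = 1.74000e+8 W and 62320 PS = 4.58363e+7 W.
1.74000e+8 − 4.58363e+7 ≈ 1.28e+8 W.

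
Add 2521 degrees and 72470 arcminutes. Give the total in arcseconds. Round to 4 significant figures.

2521 ° = 9.07560e+6 arcsec and 72470 arcmin = 4.34820e+6 arcsec.
9.07560e+6 + 4.34820e+6 ≈ 1.342e+7 arcsec.

1.342e+7 arcseconds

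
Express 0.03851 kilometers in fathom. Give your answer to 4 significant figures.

1 kilometer = 546.807 fathom.
0.03851 × 546.807 ≈ 21.06 fathom.

21.06 fathom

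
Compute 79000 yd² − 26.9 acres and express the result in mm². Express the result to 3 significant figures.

-4.28 × 10^10 square millimeters

79000 yd² = 6.60541 × 10^10 mm² and 26.9 acre = 1.08860 × 10^11 mm².
6.60541 × 10^10 − 1.08860 × 10^11 ≈ -4.28 × 10^10 mm².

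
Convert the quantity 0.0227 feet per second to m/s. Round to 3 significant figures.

0.00692 m/s

1 ft/s = 0.304800 m/s.
So 0.0227 × 0.304800 ≈ 0.00692 m/s.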